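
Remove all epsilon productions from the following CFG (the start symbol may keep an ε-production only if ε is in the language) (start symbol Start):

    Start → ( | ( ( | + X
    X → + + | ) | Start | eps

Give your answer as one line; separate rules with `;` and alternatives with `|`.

Nullable set = {X}.
ε ∉ L(G), so no ε-production is kept.
Expand every rule over subsets of its nullable positions: Start → + X gives + X | +.

Start → ( | ( ( | + X | +; X → + + | ) | Start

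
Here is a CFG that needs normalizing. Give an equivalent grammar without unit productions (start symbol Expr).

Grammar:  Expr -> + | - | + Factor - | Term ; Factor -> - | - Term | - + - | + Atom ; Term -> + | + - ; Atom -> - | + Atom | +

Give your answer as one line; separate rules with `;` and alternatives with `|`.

Expr -> + | + - | - | + Factor -; Factor -> - | - Term | - + - | + Atom; Term -> + | + -; Atom -> - | + Atom | +

Unit pairs: Expr ⇒* {Term}.
For every A with A ⇒* B via unit rules, add B's non-unit alternatives to A; then delete every rule of the form X → Y.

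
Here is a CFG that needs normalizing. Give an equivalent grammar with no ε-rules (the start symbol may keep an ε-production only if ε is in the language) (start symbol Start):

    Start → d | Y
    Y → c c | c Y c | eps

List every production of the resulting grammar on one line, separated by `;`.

The nullable symbols are {Start, Y}.
ε ∈ L(G) since Start is nullable, so keep Start → ε.

Start → d | Y | eps; Y → c c | c Y c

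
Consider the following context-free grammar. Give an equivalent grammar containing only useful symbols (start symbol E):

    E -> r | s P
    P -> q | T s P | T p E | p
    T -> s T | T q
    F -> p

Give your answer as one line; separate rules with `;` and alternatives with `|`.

Generating nonterminals: {E, F, P}.
Reachable from E after that: {E, P}.
Removed useless symbols: {F, T} and every production mentioning them.

E -> r | s P; P -> q | p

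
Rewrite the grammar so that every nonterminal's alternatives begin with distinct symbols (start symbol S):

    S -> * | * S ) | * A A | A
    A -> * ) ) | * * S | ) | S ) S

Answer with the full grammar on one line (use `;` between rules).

S -> A | * S'; A -> ) | S ) S | * A'; S' -> ε | S ) | A A; A' -> ) ) | * S

S has alternatives sharing prefix '*': factor to S → * S' with S' → ε | S ) | A A.
A has alternatives sharing prefix '*': factor to A → * A' with A' → ) ) | * S.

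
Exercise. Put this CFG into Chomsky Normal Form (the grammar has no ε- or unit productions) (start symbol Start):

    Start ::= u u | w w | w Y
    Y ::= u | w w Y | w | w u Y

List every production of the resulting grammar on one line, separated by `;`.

Start ::= X1 X1 | X2 X2 | X2 Y; Y ::= u | X2 Y1 | w | X2 Y2; X1 ::= u; X2 ::= w; Y1 ::= X2 Y; Y2 ::= X1 Y

Introduce a nonterminal for each terminal appearing in a rule of length ≥ 2: X1 → u, X2 → w.
Binarize each right-hand side of length ≥ 3 by chaining fresh nonterminals (Y1, Y2, …): affected rules were Y → X2 X2 Y; Y → X2 X1 Y.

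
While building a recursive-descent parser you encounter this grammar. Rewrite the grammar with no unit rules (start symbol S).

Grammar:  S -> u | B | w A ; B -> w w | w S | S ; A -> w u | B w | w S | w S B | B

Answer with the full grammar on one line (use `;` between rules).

Unit pairs: A ⇒* {B, S}; B ⇒* {S}; S ⇒* {B}.
Replace each nonterminal's rules with the union of the non-unit rules of every nonterminal it unit-derives.

S -> w w | w S | u | w A; B -> w w | w S | u | w A; A -> w w | w S | u | w A | w u | B w | w S B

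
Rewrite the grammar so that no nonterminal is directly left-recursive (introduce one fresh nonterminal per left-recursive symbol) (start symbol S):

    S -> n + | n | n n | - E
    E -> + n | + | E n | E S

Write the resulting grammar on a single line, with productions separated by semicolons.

S -> n + | n | n n | - E; E -> + n E' | + E'; E' -> n E' | S E' | ε

Left recursion appears on E.
For E: α = {n, S}, β = {+ n, +}. Rewrite as E → β E' and E' → α E' | ε.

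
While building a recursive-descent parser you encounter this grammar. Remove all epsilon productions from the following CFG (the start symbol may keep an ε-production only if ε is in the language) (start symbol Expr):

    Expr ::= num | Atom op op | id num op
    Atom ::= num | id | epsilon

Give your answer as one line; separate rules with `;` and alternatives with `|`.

Expr ::= num | Atom op op | op op | id num op; Atom ::= num | id

Nullable set = {Atom}.
ε ∉ L(G), so no ε-production is kept.
Expand every rule over subsets of its nullable positions: Expr → Atom op op gives Atom op op | op op.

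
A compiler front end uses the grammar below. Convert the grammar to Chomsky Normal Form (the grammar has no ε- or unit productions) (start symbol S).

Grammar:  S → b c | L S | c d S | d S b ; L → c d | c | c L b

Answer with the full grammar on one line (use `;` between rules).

S → X1 X2 | L S | X2 Y1 | X3 Y2; L → X2 X3 | c | X2 Y3; X1 → b; X2 → c; X3 → d; Y1 → X3 S; Y2 → S X1; Y3 → L X1

Introduce a nonterminal for each terminal appearing in a rule of length ≥ 2: X1 → b, X2 → c, X3 → d.
Binarize each right-hand side of length ≥ 3 by chaining fresh nonterminals (Y1, Y2, …): affected rules were S → X2 X3 S; S → X3 S X1; L → X2 L X1.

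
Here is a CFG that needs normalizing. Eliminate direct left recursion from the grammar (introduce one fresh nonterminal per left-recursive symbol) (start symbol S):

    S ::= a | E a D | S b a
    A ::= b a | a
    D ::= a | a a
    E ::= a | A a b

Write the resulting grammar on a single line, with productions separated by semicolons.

S ::= a S' | E a D S'; A ::= b a | a; D ::= a | a a; E ::= a | A a b; S' ::= b a S' | ε

Left recursion appears on S.
For S: α = {b a}, β = {a, E a D}. Rewrite as S → β S' and S' → α S' | ε.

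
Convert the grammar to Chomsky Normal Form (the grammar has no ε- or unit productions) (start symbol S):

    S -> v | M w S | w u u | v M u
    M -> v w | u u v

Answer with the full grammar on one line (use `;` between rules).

Introduce a nonterminal for each terminal appearing in a rule of length ≥ 2: X1 → w, X2 → u, X3 → v.
Binarize each right-hand side of length ≥ 3 by chaining fresh nonterminals (Y1, Y2, …): affected rules were S → M X1 S; S → X1 X2 X2; S → X3 M X2; M → X2 X2 X3.

S -> v | M Y1 | X1 Y2 | X3 Y3; M -> X3 X1 | X2 Y4; X1 -> w; X2 -> u; X3 -> v; Y1 -> X1 S; Y2 -> X2 X2; Y3 -> M X2; Y4 -> X2 X3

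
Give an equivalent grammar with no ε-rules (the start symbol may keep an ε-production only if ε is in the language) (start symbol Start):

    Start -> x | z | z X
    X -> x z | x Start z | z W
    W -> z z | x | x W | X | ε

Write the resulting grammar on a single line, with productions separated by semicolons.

Nullable set = {W}.
ε ∉ L(G), so no ε-production is kept.
For each production, add variants omitting each subset of nullable occurrences: X → z W gives z W | z.

Start -> x | z | z X; X -> x z | x Start z | z W | z; W -> z z | x | x W | X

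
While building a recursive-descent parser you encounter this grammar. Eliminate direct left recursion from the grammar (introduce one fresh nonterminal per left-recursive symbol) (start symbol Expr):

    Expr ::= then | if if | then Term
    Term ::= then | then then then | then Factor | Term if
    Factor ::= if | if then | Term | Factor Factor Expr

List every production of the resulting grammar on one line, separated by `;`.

Expr ::= then | if if | then Term; Term ::= then Term1 | then then then Term1 | then Factor Term1; Factor ::= if Factor1 | if then Factor1 | Term Factor1; Term1 ::= if Term1 | ε; Factor1 ::= Factor Expr Factor1 | ε

Term, Factor are directly left-recursive.
For Term: α = {if}, β = {then, then then then, then Factor}. Rewrite as Term → β Term1 and Term1 → α Term1 | ε.
For Factor: α = {Factor Expr}, β = {if, if then, Term}. Rewrite as Factor → β Factor1 and Factor1 → α Factor1 | ε.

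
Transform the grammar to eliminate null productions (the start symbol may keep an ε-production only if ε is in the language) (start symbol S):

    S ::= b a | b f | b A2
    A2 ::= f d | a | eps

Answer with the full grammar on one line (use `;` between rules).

The nullable symbols are {A2}.
ε ∉ L(G), so no ε-production is kept.
For each production, add variants omitting each subset of nullable occurrences: S → b A2 gives b A2 | b.

S ::= b a | b f | b A2 | b; A2 ::= f d | a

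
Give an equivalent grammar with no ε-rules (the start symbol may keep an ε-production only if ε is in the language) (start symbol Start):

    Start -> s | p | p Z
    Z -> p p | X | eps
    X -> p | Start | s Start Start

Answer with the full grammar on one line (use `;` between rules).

Start -> s | p | p Z; Z -> p p | X; X -> p | Start | s Start Start

Nullable nonterminals: {Z}.
ε ∉ L(G), so no ε-production is kept.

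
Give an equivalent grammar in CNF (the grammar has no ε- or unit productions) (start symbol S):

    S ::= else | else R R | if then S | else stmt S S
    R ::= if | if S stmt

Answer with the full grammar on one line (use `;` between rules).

Introduce a nonterminal for each terminal appearing in a rule of length ≥ 2: X1 → else, X2 → if, X3 → then, X4 → stmt.
Binarize each right-hand side of length ≥ 3 by chaining fresh nonterminals (Y1, Y2, …): affected rules were S → X1 R R; S → X2 X3 S; S → X1 X4 S S; R → X2 S X4.

S ::= else | X1 Y1 | X2 Y2 | X1 Y3; R ::= if | X2 Y5; X1 ::= else; X2 ::= if; X3 ::= then; X4 ::= stmt; Y1 ::= R R; Y2 ::= X3 S; Y3 ::= X4 Y4; Y4 ::= S S; Y5 ::= S X4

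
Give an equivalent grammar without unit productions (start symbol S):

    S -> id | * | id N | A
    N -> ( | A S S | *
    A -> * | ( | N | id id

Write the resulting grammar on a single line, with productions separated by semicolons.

Unit pairs: A ⇒* {N}; S ⇒* {A, N}.
Replace each nonterminal's rules with the union of the non-unit rules of every nonterminal it unit-derives.

S -> id | * | id N | ( | A S S | id id; N -> ( | A S S | *; A -> ( | A S S | * | id id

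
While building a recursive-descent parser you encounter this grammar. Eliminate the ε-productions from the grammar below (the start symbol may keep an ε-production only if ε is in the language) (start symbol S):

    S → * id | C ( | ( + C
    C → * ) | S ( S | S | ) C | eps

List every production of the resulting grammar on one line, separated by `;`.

The nullable symbols are {C}.
ε ∉ L(G), so no ε-production is kept.
Add the nullable-subset variants: S → C ( gives C ( | (. S → ( + C gives ( + C | ( +. C → ) C gives ) C | ).

S → * id | C ( | ( | ( + C | ( +; C → * ) | S ( S | S | ) C | )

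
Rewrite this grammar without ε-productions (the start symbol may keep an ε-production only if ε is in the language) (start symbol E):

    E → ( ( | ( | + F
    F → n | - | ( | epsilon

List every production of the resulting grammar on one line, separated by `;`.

E → ( ( | ( | + F | +; F → n | - | (

Nullable set = {F}.
ε ∉ L(G), so no ε-production is kept.
For each production, add variants omitting each subset of nullable occurrences: E → + F gives + F | +.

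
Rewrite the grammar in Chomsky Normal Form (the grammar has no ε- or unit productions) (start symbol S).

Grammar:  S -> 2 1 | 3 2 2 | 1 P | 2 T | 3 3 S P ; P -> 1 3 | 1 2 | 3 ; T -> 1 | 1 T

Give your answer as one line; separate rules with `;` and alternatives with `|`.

S -> X1 X2 | X3 Y1 | X2 P | X1 T | X3 Y2; P -> X2 X3 | X2 X1 | 3; T -> 1 | X2 T; X1 -> 2; X2 -> 1; X3 -> 3; Y1 -> X1 X1; Y2 -> X3 Y3; Y3 -> S P

Introduce a nonterminal for each terminal appearing in a rule of length ≥ 2: X1 → 2, X2 → 1, X3 → 3.
Binarize each right-hand side of length ≥ 3 by chaining fresh nonterminals (Y1, Y2, …): affected rules were S → X3 X1 X1; S → X3 X3 S P.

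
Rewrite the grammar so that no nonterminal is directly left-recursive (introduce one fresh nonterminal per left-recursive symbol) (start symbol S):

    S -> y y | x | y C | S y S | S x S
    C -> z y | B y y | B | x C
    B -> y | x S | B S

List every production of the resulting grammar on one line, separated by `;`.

Directly left-recursive nonterminals: S, B.
For S: α = {y S, x S}, β = {y y, x, y C}. Rewrite as S → β S' and S' → α S' | ε.
For B: α = {S}, β = {y, x S}. Rewrite as B → β B' and B' → α B' | ε.

S -> y y S' | x S' | y C S'; C -> z y | B y y | B | x C; B -> y B' | x S B'; S' -> y S S' | x S S' | ε; B' -> S B' | ε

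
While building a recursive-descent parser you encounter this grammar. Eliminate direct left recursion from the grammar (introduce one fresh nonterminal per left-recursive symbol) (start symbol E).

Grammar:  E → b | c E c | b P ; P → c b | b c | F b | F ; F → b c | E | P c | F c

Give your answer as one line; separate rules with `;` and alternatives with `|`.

Left recursion appears on F.
For F: α = {c}, β = {b c, E, P c}. Rewrite as F → β F' and F' → α F' | ε.

E → b | c E c | b P; P → c b | b c | F b | F; F → b c F' | E F' | P c F'; F' → c F' | ε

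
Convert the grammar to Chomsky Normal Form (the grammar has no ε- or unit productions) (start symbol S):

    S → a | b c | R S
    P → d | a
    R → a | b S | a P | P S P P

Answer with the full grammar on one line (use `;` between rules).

S → a | X1 X2 | R S; P → d | a; R → a | X1 S | X3 P | P Y1; X1 → b; X2 → c; X3 → a; Y1 → S Y2; Y2 → P P

Introduce a nonterminal for each terminal appearing in a rule of length ≥ 2: X1 → b, X2 → c, X3 → a.
Binarize each right-hand side of length ≥ 3 by chaining fresh nonterminals (Y1, Y2, …): affected rules were R → P S P P.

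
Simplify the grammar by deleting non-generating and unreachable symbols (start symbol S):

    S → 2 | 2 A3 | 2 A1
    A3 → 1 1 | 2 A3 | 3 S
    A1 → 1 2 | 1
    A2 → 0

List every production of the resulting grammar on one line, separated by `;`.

S → 2 | 2 A3 | 2 A1; A3 → 1 1 | 2 A3 | 3 S; A1 → 1 2 | 1

Generating nonterminals: {A1, A2, A3, S}.
Reachable from S after that: {A1, A3, S}.
Removed useless symbols: {A2} and every production mentioning them.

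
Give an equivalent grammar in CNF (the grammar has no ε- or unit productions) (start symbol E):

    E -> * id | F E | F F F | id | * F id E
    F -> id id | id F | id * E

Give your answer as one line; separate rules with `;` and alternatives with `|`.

Introduce a nonterminal for each terminal appearing in a rule of length ≥ 2: X1 → *, X2 → id.
Binarize each right-hand side of length ≥ 3 by chaining fresh nonterminals (Y1, Y2, …): affected rules were E → F F F; E → X1 F X2 E; F → X2 X1 E.

E -> X1 X2 | F E | F Y1 | id | X1 Y2; F -> X2 X2 | X2 F | X2 Y4; X1 -> *; X2 -> id; Y1 -> F F; Y2 -> F Y3; Y3 -> X2 E; Y4 -> X1 E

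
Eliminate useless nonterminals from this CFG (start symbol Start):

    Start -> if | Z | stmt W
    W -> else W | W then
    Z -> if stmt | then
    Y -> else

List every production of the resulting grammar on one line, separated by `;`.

Generating nonterminals: {Start, Y, Z}.
Reachable from Start after that: {Start, Z}.
Removed useless symbols: {W, Y} and every production mentioning them.

Start -> if | Z; Z -> if stmt | then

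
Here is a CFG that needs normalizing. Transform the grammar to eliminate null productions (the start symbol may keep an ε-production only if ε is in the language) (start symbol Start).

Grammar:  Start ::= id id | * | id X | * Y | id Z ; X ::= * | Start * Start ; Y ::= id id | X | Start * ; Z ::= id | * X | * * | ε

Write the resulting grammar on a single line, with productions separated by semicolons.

Nullable set = {Z}.
ε ∉ L(G), so no ε-production is kept.
For each production, add variants omitting each subset of nullable occurrences: Start → id Z gives id Z | id.

Start ::= id id | * | id X | * Y | id Z | id; X ::= * | Start * Start; Y ::= id id | X | Start *; Z ::= id | * X | * *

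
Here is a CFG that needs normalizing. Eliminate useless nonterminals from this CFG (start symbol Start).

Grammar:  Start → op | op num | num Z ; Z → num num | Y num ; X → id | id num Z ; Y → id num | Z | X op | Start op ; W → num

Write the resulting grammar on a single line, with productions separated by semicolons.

Start → op | op num | num Z; Z → num num | Y num; X → id | id num Z; Y → id num | Z | X op | Start op

Generating nonterminals: {Start, W, X, Y, Z}.
Reachable from Start after that: {Start, X, Y, Z}.
Removed useless symbols: {W} and every production mentioning them.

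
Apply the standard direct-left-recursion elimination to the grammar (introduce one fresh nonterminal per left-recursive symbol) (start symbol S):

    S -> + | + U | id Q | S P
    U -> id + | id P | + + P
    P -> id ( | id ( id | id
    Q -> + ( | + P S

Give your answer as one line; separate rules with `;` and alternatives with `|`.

Directly left-recursive nonterminal: S.
For S: α = {P}, β = {+, + U, id Q}. Rewrite as S → β S' and S' → α S' | ε.

S -> + S' | + U S' | id Q S'; U -> id + | id P | + + P; P -> id ( | id ( id | id; Q -> + ( | + P S; S' -> P S' | ε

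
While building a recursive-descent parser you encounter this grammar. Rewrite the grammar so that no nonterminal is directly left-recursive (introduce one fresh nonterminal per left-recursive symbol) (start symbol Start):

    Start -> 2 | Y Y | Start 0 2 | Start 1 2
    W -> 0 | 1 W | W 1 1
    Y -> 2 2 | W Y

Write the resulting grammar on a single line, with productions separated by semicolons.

Directly left-recursive nonterminals: Start, W.
For Start: α = {0 2, 1 2}, β = {2, Y Y}. Rewrite as Start → β Start1 and Start1 → α Start1 | ε.
For W: α = {1 1}, β = {0, 1 W}. Rewrite as W → β W1 and W1 → α W1 | ε.

Start -> 2 Start1 | Y Y Start1; W -> 0 W1 | 1 W W1; Y -> 2 2 | W Y; Start1 -> 0 2 Start1 | 1 2 Start1 | ε; W1 -> 1 1 W1 | ε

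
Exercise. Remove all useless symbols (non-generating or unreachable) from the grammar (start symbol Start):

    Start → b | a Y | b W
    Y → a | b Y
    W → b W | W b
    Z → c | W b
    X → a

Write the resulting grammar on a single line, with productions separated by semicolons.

Start → b | a Y; Y → a | b Y

Generating nonterminals: {Start, X, Y, Z}.
Reachable from Start after that: {Start, Y}.
Removed useless symbols: {W, X, Z} and every production mentioning them.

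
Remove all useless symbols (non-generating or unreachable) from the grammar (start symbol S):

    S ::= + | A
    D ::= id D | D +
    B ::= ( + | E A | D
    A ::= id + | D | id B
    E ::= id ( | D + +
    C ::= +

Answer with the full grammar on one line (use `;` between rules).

Generating nonterminals: {A, B, C, E, S}.
Reachable from S after that: {A, B, E, S}.
Removed useless symbols: {C, D} and every production mentioning them.

S ::= + | A; B ::= ( + | E A; A ::= id + | id B; E ::= id (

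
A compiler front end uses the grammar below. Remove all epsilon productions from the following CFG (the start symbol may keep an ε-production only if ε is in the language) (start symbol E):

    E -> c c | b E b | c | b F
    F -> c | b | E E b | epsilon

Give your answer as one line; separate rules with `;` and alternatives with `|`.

The nullable symbols are {F}.
ε ∉ L(G), so no ε-production is kept.
Expand every rule over subsets of its nullable positions: E → b F gives b F | b.

E -> c c | b E b | c | b F | b; F -> c | b | E E b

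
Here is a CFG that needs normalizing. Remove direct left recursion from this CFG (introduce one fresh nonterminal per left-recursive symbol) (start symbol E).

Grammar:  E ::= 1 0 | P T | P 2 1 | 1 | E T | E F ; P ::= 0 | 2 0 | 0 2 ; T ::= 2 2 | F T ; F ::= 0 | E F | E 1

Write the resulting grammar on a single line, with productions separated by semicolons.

E ::= 1 0 E' | P T E' | P 2 1 E' | 1 E'; P ::= 0 | 2 0 | 0 2; T ::= 2 2 | F T; F ::= 0 | E F | E 1; E' ::= T E' | F E' | ε

Directly left-recursive nonterminal: E.
For E: α = {T, F}, β = {1 0, P T, P 2 1, 1}. Rewrite as E → β E' and E' → α E' | ε.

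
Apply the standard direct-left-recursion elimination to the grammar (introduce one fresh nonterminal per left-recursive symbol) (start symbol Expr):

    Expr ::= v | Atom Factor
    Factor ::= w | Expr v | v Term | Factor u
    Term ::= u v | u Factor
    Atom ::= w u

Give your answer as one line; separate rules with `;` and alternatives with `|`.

Expr ::= v | Atom Factor; Factor ::= w Factor1 | Expr v Factor1 | v Term Factor1; Term ::= u v | u Factor; Atom ::= w u; Factor1 ::= u Factor1 | ε

Factor is directly left-recursive.
For Factor: α = {u}, β = {w, Expr v, v Term}. Rewrite as Factor → β Factor1 and Factor1 → α Factor1 | ε.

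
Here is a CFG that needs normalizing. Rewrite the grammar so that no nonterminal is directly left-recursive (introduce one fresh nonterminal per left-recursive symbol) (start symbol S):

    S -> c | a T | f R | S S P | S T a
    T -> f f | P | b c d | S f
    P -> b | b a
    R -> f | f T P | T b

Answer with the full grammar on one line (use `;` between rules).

S -> c S' | a T S' | f R S'; T -> f f | P | b c d | S f; P -> b | b a; R -> f | f T P | T b; S' -> S P S' | T a S' | eps

Directly left-recursive nonterminal: S.
For S: α = {S P, T a}, β = {c, a T, f R}. Rewrite as S → β S' and S' → α S' | ε.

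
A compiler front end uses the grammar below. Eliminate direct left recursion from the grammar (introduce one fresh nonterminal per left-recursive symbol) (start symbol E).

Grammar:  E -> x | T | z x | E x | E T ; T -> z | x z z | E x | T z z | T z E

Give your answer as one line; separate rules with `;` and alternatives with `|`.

E, T are directly left-recursive.
For E: α = {x, T}, β = {x, T, z x}. Rewrite as E → β E' and E' → α E' | ε.
For T: α = {z z, z E}, β = {z, x z z, E x}. Rewrite as T → β T' and T' → α T' | ε.

E -> x E' | T E' | z x E'; T -> z T' | x z z T' | E x T'; E' -> x E' | T E' | ε; T' -> z z T' | z E T' | ε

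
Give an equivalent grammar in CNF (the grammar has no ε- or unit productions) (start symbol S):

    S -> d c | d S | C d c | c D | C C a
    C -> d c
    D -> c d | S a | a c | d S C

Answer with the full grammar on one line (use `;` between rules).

Introduce a nonterminal for each terminal appearing in a rule of length ≥ 2: X1 → d, X2 → c, X3 → a.
Binarize each right-hand side of length ≥ 3 by chaining fresh nonterminals (Y1, Y2, …): affected rules were S → C X1 X2; S → C C X3; D → X1 S C.

S -> X1 X2 | X1 S | C Y1 | X2 D | C Y2; C -> X1 X2; D -> X2 X1 | S X3 | X3 X2 | X1 Y3; X1 -> d; X2 -> c; X3 -> a; Y1 -> X1 X2; Y2 -> C X3; Y3 -> S C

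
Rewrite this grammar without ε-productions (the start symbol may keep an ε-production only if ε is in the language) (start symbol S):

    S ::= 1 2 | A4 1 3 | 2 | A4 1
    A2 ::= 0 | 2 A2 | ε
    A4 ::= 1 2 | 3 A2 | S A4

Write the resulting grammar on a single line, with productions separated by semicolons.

Nullable nonterminals: {A2}.
ε ∉ L(G), so no ε-production is kept.
Expand every rule over subsets of its nullable positions: A2 → 2 A2 gives 2 A2 | 2. A4 → 3 A2 gives 3 A2 | 3.

S ::= 1 2 | A4 1 3 | 2 | A4 1; A2 ::= 0 | 2 A2 | 2; A4 ::= 1 2 | 3 A2 | 3 | S A4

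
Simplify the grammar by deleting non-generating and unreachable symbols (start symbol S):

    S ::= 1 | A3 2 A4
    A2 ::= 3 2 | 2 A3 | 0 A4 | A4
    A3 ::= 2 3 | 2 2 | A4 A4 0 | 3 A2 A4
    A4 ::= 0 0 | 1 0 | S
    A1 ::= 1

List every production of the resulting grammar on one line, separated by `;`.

S ::= 1 | A3 2 A4; A2 ::= 3 2 | 2 A3 | 0 A4 | A4; A3 ::= 2 3 | 2 2 | A4 A4 0 | 3 A2 A4; A4 ::= 0 0 | 1 0 | S

Generating nonterminals: {A1, A2, A3, A4, S}.
Reachable from S after that: {A2, A3, A4, S}.
Removed useless symbols: {A1} and every production mentioning them.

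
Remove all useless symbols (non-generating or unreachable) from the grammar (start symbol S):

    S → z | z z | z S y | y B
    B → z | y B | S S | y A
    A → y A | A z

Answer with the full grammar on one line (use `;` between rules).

S → z | z z | z S y | y B; B → z | y B | S S

Generating nonterminals: {B, S}.
Reachable from S after that: {B, S}.
Removed useless symbols: {A} and every production mentioning them.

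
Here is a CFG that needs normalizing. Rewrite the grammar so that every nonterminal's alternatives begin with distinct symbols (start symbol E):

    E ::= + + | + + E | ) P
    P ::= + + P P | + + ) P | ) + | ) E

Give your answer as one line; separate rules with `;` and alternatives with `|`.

E ::= ) P | + + E'; P ::= + + P' | ) P''; E' ::= ε | E; P' ::= P P | ) P; P'' ::= + | E

E has alternatives sharing prefix '+ +': factor to E → + + E' with E' → ε | E.
P has alternatives sharing prefix '+ +': factor to P → + + P' with P' → P P | ) P.
P has alternatives sharing prefix ')': factor to P → ) P'' with P'' → + | E.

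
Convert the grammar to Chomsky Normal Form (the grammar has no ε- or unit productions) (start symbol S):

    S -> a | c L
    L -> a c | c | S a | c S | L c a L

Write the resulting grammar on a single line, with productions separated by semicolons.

S -> a | X1 L; L -> X2 X1 | c | S X2 | X1 S | L Y1; X1 -> c; X2 -> a; Y1 -> X1 Y2; Y2 -> X2 L

Introduce a nonterminal for each terminal appearing in a rule of length ≥ 2: X1 → c, X2 → a.
Binarize each right-hand side of length ≥ 3 by chaining fresh nonterminals (Y1, Y2, …): affected rules were L → L X1 X2 L.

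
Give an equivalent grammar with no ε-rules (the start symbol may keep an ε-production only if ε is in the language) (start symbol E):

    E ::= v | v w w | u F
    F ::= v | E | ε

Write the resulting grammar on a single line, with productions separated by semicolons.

Nullable nonterminals: {F}.
ε ∉ L(G), so no ε-production is kept.
Expand every rule over subsets of its nullable positions: E → u F gives u F | u.

E ::= v | v w w | u F | u; F ::= v | E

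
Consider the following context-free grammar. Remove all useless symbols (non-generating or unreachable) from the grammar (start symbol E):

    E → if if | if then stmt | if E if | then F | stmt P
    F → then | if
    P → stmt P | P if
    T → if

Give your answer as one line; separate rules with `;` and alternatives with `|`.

E → if if | if then stmt | if E if | then F; F → then | if

Generating nonterminals: {E, F, T}.
Reachable from E after that: {E, F}.
Removed useless symbols: {P, T} and every production mentioning them.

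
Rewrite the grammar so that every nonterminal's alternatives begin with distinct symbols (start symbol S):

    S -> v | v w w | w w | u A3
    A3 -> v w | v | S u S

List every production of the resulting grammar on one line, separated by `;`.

S has alternatives sharing prefix 'v': factor to S → v S' with S' → ε | w w.
A3 has alternatives sharing prefix 'v': factor to A3 → v A3' with A3' → w | ε.

S -> w w | u A3 | v S'; A3 -> S u S | v A3'; S' -> ε | w w; A3' -> w | ε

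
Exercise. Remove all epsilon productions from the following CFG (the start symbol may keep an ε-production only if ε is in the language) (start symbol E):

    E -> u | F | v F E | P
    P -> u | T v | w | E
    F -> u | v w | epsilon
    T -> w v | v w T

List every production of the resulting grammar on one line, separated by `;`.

E -> u | F | v F E | v F | v E | v | P | epsilon; P -> u | T v | w | E; F -> u | v w; T -> w v | v w T

Nullable set = {E, F, P}.
ε ∈ L(G) since E is nullable, so keep E → ε.
Add the nullable-subset variants: E → v F E gives v F E | v F | v E | v.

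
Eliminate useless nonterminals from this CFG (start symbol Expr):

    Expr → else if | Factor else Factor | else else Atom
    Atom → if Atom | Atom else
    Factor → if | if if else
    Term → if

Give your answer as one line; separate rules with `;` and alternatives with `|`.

Expr → else if | Factor else Factor; Factor → if | if if else

Generating nonterminals: {Expr, Factor, Term}.
Reachable from Expr after that: {Expr, Factor}.
Removed useless symbols: {Atom, Term} and every production mentioning them.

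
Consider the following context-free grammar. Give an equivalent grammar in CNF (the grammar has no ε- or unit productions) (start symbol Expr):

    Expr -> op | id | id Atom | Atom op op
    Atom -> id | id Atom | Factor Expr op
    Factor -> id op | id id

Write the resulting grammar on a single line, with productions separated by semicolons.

Expr -> op | id | X1 Atom | Atom Y1; Atom -> id | X1 Atom | Factor Y2; Factor -> X1 X2 | X1 X1; X1 -> id; X2 -> op; Y1 -> X2 X2; Y2 -> Expr X2

Introduce a nonterminal for each terminal appearing in a rule of length ≥ 2: X1 → id, X2 → op.
Binarize each right-hand side of length ≥ 3 by chaining fresh nonterminals (Y1, Y2, …): affected rules were Expr → Atom X2 X2; Atom → Factor Expr X2.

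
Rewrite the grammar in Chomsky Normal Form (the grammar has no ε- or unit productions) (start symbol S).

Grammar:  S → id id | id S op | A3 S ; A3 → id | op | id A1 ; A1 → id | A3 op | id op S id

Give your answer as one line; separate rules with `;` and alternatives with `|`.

Introduce a nonterminal for each terminal appearing in a rule of length ≥ 2: X1 → id, X2 → op.
Binarize each right-hand side of length ≥ 3 by chaining fresh nonterminals (Y1, Y2, …): affected rules were S → X1 S X2; A1 → X1 X2 S X1.

S → X1 X1 | X1 Y1 | A3 S; A3 → id | op | X1 A1; A1 → id | A3 X2 | X1 Y2; X1 → id; X2 → op; Y1 → S X2; Y2 → X2 Y3; Y3 → S X1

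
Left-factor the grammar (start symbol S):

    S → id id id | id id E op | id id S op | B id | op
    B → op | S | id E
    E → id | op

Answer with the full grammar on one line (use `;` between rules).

S → B id | op | id id S'; B → op | S | id E; E → id | op; S' → id | E op | S op

S has alternatives sharing prefix 'id id': factor to S → id id S' with S' → id | E op | S op.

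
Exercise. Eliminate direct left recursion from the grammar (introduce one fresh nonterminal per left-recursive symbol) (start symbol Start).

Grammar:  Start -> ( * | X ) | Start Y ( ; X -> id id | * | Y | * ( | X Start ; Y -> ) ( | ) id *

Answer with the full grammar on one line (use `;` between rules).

Left recursion appears on Start, X.
For Start: α = {Y (}, β = {( *, X )}. Rewrite as Start → β Start1 and Start1 → α Start1 | ε.
For X: α = {Start}, β = {id id, *, Y, * (}. Rewrite as X → β X1 and X1 → α X1 | ε.

Start -> ( * Start1 | X ) Start1; X -> id id X1 | * X1 | Y X1 | * ( X1; Y -> ) ( | ) id *; Start1 -> Y ( Start1 | ε; X1 -> Start X1 | ε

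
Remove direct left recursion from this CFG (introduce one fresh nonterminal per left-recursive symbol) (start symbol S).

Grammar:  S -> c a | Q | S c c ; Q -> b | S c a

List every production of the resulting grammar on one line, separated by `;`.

Directly left-recursive nonterminal: S.
For S: α = {c c}, β = {c a, Q}. Rewrite as S → β S' and S' → α S' | ε.

S -> c a S' | Q S'; Q -> b | S c a; S' -> c c S' | epsilon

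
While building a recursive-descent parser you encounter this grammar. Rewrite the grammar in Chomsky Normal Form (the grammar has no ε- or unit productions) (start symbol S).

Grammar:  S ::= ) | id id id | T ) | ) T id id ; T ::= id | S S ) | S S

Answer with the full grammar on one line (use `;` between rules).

Introduce a nonterminal for each terminal appearing in a rule of length ≥ 2: X1 → id, X2 → ).
Binarize each right-hand side of length ≥ 3 by chaining fresh nonterminals (Y1, Y2, …): affected rules were S → X1 X1 X1; S → X2 T X1 X1; T → S S X2.

S ::= ) | X1 Y1 | T X2 | X2 Y2; T ::= id | S Y4 | S S; X1 ::= id; X2 ::= ); Y1 ::= X1 X1; Y2 ::= T Y3; Y3 ::= X1 X1; Y4 ::= S X2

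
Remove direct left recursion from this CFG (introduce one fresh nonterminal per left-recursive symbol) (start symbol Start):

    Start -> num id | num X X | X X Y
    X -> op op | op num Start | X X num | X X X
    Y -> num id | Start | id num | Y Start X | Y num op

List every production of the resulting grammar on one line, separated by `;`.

Start -> num id | num X X | X X Y; X -> op op X1 | op num Start X1; Y -> num id Y1 | Start Y1 | id num Y1; X1 -> X num X1 | X X X1 | eps; Y1 -> Start X Y1 | num op Y1 | eps

Left recursion appears on X, Y.
For X: α = {X num, X X}, β = {op op, op num Start}. Rewrite as X → β X1 and X1 → α X1 | ε.
For Y: α = {Start X, num op}, β = {num id, Start, id num}. Rewrite as Y → β Y1 and Y1 → α Y1 | ε.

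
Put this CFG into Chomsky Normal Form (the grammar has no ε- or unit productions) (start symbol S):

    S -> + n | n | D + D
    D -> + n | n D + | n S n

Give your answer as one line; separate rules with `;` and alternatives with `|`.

Introduce a nonterminal for each terminal appearing in a rule of length ≥ 2: X1 → +, X2 → n.
Binarize each right-hand side of length ≥ 3 by chaining fresh nonterminals (Y1, Y2, …): affected rules were S → D X1 D; D → X2 D X1; D → X2 S X2.

S -> X1 X2 | n | D Y1; D -> X1 X2 | X2 Y2 | X2 Y3; X1 -> +; X2 -> n; Y1 -> X1 D; Y2 -> D X1; Y3 -> S X2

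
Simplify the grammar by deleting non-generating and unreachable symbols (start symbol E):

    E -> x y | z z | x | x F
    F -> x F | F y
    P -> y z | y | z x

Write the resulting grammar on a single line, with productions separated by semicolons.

E -> x y | z z | x

Generating nonterminals: {E, P}.
Reachable from E after that: {E}.
Removed useless symbols: {F, P} and every production mentioning them.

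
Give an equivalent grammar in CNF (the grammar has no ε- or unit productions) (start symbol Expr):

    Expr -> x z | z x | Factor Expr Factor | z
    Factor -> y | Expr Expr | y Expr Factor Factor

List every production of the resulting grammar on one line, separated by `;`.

Introduce a nonterminal for each terminal appearing in a rule of length ≥ 2: X1 → x, X2 → z, X3 → y.
Binarize each right-hand side of length ≥ 3 by chaining fresh nonterminals (Y1, Y2, …): affected rules were Expr → Factor Expr Factor; Factor → X3 Expr Factor Factor.

Expr -> X1 X2 | X2 X1 | Factor Y1 | z; Factor -> y | Expr Expr | X3 Y2; X1 -> x; X2 -> z; X3 -> y; Y1 -> Expr Factor; Y2 -> Expr Y3; Y3 -> Factor Factor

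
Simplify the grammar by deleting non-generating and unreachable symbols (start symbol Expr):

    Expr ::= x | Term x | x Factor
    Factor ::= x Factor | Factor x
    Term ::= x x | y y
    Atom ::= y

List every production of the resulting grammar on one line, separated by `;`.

Generating nonterminals: {Atom, Expr, Term}.
Reachable from Expr after that: {Expr, Term}.
Removed useless symbols: {Atom, Factor} and every production mentioning them.

Expr ::= x | Term x; Term ::= x x | y y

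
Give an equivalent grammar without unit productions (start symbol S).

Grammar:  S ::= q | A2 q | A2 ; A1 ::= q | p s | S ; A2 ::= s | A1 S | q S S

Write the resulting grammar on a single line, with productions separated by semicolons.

Unit pairs: A1 ⇒* {A2, S}; S ⇒* {A2}.
Replace each nonterminal's rules with the union of the non-unit rules of every nonterminal it unit-derives.

S ::= s | A1 S | q S S | q | A2 q; A1 ::= s | A1 S | q S S | q | p s | A2 q; A2 ::= s | A1 S | q S S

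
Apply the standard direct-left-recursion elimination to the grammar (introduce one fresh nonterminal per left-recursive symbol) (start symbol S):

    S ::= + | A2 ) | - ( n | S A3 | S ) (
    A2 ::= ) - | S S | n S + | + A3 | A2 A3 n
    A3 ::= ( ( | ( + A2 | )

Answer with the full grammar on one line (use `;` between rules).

S, A2 are directly left-recursive.
For S: α = {A3, ) (}, β = {+, A2 ), - ( n}. Rewrite as S → β S' and S' → α S' | ε.
For A2: α = {A3 n}, β = {) -, S S, n S +, + A3}. Rewrite as A2 → β A2' and A2' → α A2' | ε.

S ::= + S' | A2 ) S' | - ( n S'; A2 ::= ) - A2' | S S A2' | n S + A2' | + A3 A2'; A3 ::= ( ( | ( + A2 | ); S' ::= A3 S' | ) ( S' | ε; A2' ::= A3 n A2' | ε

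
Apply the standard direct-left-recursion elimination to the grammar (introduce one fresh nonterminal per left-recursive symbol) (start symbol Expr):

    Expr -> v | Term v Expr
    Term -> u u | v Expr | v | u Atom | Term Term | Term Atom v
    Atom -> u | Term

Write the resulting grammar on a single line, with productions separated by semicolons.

Expr -> v | Term v Expr; Term -> u u Term1 | v Expr Term1 | v Term1 | u Atom Term1; Atom -> u | Term; Term1 -> Term Term1 | Atom v Term1 | ε

Left recursion appears on Term.
For Term: α = {Term, Atom v}, β = {u u, v Expr, v, u Atom}. Rewrite as Term → β Term1 and Term1 → α Term1 | ε.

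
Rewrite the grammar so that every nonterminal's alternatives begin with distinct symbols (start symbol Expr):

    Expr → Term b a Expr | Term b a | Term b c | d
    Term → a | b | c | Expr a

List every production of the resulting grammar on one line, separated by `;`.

Expr → d | Term b Expr1; Term → a | b | c | Expr a; Expr1 → c | a Expr11; Expr11 → Expr | eps

Expr has alternatives sharing prefix 'Term b': factor to Expr → Term b Expr1 with Expr1 → a Expr | a | c.
Expr1 has alternatives sharing prefix 'a': factor to Expr1 → a Expr11 with Expr11 → Expr | ε.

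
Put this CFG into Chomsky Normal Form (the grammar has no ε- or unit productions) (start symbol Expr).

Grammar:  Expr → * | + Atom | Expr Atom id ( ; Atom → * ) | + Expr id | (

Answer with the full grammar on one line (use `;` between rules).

Expr → * | X1 Atom | Expr Y1; Atom → X4 X5 | X1 Y3 | (; X1 → +; X2 → id; X3 → (; X4 → *; X5 → ); Y1 → Atom Y2; Y2 → X2 X3; Y3 → Expr X2

Introduce a nonterminal for each terminal appearing in a rule of length ≥ 2: X1 → +, X2 → id, X3 → (, X4 → *, X5 → ).
Binarize each right-hand side of length ≥ 3 by chaining fresh nonterminals (Y1, Y2, …): affected rules were Expr → Expr Atom X2 X3; Atom → X1 Expr X2.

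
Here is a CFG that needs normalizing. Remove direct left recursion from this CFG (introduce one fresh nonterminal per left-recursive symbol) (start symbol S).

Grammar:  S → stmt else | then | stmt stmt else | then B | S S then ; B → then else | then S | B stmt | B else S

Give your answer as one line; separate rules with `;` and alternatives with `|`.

Directly left-recursive nonterminals: S, B.
For S: α = {S then}, β = {stmt else, then, stmt stmt else, then B}. Rewrite as S → β S' and S' → α S' | ε.
For B: α = {stmt, else S}, β = {then else, then S}. Rewrite as B → β B' and B' → α B' | ε.

S → stmt else S' | then S' | stmt stmt else S' | then B S'; B → then else B' | then S B'; S' → S then S' | eps; B' → stmt B' | else S B' | eps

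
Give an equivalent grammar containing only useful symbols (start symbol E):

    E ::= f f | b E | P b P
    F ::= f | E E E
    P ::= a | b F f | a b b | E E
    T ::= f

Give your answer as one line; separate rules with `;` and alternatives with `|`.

Generating nonterminals: {E, F, P, T}.
Reachable from E after that: {E, F, P}.
Removed useless symbols: {T} and every production mentioning them.

E ::= f f | b E | P b P; F ::= f | E E E; P ::= a | b F f | a b b | E E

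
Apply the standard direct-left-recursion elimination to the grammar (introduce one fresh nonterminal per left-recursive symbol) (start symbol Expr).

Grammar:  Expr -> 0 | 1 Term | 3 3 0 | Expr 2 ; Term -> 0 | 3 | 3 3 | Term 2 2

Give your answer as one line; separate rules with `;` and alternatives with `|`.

Expr -> 0 Expr1 | 1 Term Expr1 | 3 3 0 Expr1; Term -> 0 Term1 | 3 Term1 | 3 3 Term1; Expr1 -> 2 Expr1 | ε; Term1 -> 2 2 Term1 | ε

Left recursion appears on Expr, Term.
For Expr: α = {2}, β = {0, 1 Term, 3 3 0}. Rewrite as Expr → β Expr1 and Expr1 → α Expr1 | ε.
For Term: α = {2 2}, β = {0, 3, 3 3}. Rewrite as Term → β Term1 and Term1 → α Term1 | ε.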